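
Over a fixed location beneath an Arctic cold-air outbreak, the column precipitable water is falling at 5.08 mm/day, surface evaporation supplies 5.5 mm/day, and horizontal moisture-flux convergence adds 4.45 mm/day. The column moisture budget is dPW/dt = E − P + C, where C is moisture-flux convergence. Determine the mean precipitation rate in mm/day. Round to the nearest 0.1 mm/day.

P ≈ 15.0 mm/day

dPW/dt = -5.08 mm/day.
P = E + C − dPW/dt = 5.5 + (4.45) − (-5.08) = 15.0 mm/day.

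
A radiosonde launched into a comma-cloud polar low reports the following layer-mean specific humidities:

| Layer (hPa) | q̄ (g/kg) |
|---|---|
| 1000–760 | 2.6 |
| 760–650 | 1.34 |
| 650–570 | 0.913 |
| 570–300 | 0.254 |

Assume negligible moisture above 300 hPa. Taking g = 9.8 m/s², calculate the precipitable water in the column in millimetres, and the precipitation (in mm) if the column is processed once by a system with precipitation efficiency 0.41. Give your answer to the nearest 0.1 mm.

PW ≈ 9.3 mm; precipitation ≈ 3.8 mm

Precipitable water is the column-integrated vapour mass per unit area: PW = (1/g) Σ q̄ Δp, with q in kg/kg and Δp in Pa (1 kg/m² of water = 1 mm).
Layer 1000–760 hPa: Δp = 240 hPa = 24000 Pa, q̄ = 0.0026 kg/kg → 0.0026 × 24000 / 9.8 = 6.37 mm
Layer 760–650 hPa: Δp = 110 hPa = 11000 Pa, q̄ = 0.00134 kg/kg → 0.00134 × 11000 / 9.8 = 1.50 mm
Layer 650–570 hPa: Δp = 80 hPa = 8000 Pa, q̄ = 0.000913 kg/kg → 0.000913 × 8000 / 9.8 = 0.75 mm
Layer 570–300 hPa: Δp = 270 hPa = 27000 Pa, q̄ = 0.000254 kg/kg → 0.000254 × 27000 / 9.8 = 0.70 mm
PW = 6.37 + 1.50 + 0.75 + 0.70 = 9.32 ≈ 9.3 mm.
Precipitation = ε × PW = 0.41 × 9.3 = 3.8 mm.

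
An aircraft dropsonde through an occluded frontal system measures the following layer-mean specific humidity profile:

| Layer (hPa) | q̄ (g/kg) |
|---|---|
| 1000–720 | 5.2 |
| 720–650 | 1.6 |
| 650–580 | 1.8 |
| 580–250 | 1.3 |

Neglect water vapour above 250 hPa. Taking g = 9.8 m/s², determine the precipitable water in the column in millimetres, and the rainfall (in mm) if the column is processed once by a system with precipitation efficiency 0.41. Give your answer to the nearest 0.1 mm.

PW ≈ 21.7 mm; rainfall ≈ 8.9 mm

Precipitable water is the column-integrated vapour mass per unit area: PW = (1/g) Σ q̄ Δp, with q in kg/kg and Δp in Pa (1 kg/m² of water = 1 mm).
Layer 1000–720 hPa: Δp = 280 hPa = 28000 Pa, q̄ = 0.0052 kg/kg → 0.0052 × 28000 / 9.8 = 14.86 mm
Layer 720–650 hPa: Δp = 70 hPa = 7000 Pa, q̄ = 0.0016 kg/kg → 0.0016 × 7000 / 9.8 = 1.14 mm
Layer 650–580 hPa: Δp = 70 hPa = 7000 Pa, q̄ = 0.0018 kg/kg → 0.0018 × 7000 / 9.8 = 1.29 mm
Layer 580–250 hPa: Δp = 330 hPa = 33000 Pa, q̄ = 0.0013 kg/kg → 0.0013 × 33000 / 9.8 = 4.38 mm
PW = 14.86 + 1.14 + 1.29 + 4.38 = 21.67 ≈ 21.7 mm.
Rainfall = ε × PW = 0.41 × 21.7 = 8.9 mm.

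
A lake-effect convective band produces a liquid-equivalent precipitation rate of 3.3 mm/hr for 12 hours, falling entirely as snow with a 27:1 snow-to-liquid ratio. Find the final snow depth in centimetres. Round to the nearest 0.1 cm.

Liquid-equivalent depth = 3.3 × 12 = 39.6 mm.
Snow depth = 39.6 mm × 27 = 1069.2 mm = 106.9 cm.

snow depth ≈ 106.9 cm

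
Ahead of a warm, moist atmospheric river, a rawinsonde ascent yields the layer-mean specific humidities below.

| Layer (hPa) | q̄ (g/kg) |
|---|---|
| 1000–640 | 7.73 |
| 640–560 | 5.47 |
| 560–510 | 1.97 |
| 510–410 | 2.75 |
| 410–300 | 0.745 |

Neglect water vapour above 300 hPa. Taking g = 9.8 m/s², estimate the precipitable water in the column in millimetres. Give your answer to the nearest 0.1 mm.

PW ≈ 37.5 mm

Precipitable water is the column-integrated vapour mass per unit area: PW = (1/g) Σ q̄ Δp, with q in kg/kg and Δp in Pa (1 kg/m² of water = 1 mm).
Layer 1000–640 hPa: Δp = 360 hPa = 36000 Pa, q̄ = 0.00773 kg/kg → 0.00773 × 36000 / 9.8 = 28.40 mm
Layer 640–560 hPa: Δp = 80 hPa = 8000 Pa, q̄ = 0.00547 kg/kg → 0.00547 × 8000 / 9.8 = 4.47 mm
Layer 560–510 hPa: Δp = 50 hPa = 5000 Pa, q̄ = 0.00197 kg/kg → 0.00197 × 5000 / 9.8 = 1.01 mm
Layer 510–410 hPa: Δp = 100 hPa = 10000 Pa, q̄ = 0.00275 kg/kg → 0.00275 × 10000 / 9.8 = 2.81 mm
Layer 410–300 hPa: Δp = 110 hPa = 11000 Pa, q̄ = 0.000745 kg/kg → 0.000745 × 11000 / 9.8 = 0.84 mm
PW = 28.40 + 4.47 + 1.01 + 2.81 + 0.84 = 37.53 ≈ 37.5 mm.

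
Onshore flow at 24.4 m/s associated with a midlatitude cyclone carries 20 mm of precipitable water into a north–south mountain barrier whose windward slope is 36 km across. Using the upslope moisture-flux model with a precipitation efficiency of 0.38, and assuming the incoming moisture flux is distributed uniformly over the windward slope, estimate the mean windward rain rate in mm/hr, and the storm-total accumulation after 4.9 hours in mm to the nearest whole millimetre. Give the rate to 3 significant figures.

Incoming column moisture flux per unit ridge length: F = V × PW = 24.4 × 20 = 488 mm·m/s.
Spread over the 36 km slope with efficiency ε = 0.38: R = ε·F/W = 0.38 × 488 / 36000 m = 5.151e-03 mm/s.
R = 5.151e-03 × 3600 = 18.5 mm/hr.
Over 4.9 h: total = 18.5 × 4.9 = 90.65 ≈ 91 mm.

R ≈ 18.5 mm/hr; total ≈ 91 mm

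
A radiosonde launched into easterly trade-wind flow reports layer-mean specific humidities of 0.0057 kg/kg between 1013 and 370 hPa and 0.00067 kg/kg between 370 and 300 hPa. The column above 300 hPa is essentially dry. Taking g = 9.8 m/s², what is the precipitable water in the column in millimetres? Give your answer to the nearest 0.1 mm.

PW ≈ 37.9 mm

Precipitable water is the column-integrated vapour mass per unit area: PW = (1/g) Σ q̄ Δp, with q in kg/kg and Δp in Pa (1 kg/m² of water = 1 mm).
Layer 1013–370 hPa: Δp = 643 hPa = 64300 Pa, q̄ = 0.0057 kg/kg → 0.0057 × 64300 / 9.8 = 37.40 mm
Layer 370–300 hPa: Δp = 70 hPa = 7000 Pa, q̄ = 0.00067 kg/kg → 0.00067 × 7000 / 9.8 = 0.48 mm
PW = 37.40 + 0.48 = 37.88 ≈ 37.9 mm.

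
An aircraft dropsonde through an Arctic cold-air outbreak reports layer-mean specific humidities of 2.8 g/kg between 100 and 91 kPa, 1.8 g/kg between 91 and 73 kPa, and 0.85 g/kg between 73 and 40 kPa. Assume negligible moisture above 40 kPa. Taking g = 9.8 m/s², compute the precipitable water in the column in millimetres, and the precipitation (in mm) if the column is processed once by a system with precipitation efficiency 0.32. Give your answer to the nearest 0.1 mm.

PW ≈ 8.7 mm; precipitation ≈ 2.8 mm

Precipitable water is the column-integrated vapour mass per unit area: PW = (1/g) Σ q̄ Δp, with q in kg/kg and Δp in Pa (1 kg/m² of water = 1 mm).
Layer 100–91 kPa: Δp = 90 hPa = 9000 Pa, q̄ = 0.0028 kg/kg → 0.0028 × 9000 / 9.8 = 2.57 mm
Layer 91–73 kPa: Δp = 180 hPa = 18000 Pa, q̄ = 0.0018 kg/kg → 0.0018 × 18000 / 9.8 = 3.31 mm
Layer 73–40 kPa: Δp = 330 hPa = 33000 Pa, q̄ = 0.00085 kg/kg → 0.00085 × 33000 / 9.8 = 2.86 mm
PW = 2.57 + 3.31 + 2.86 = 8.74 ≈ 8.7 mm.
Precipitation = ε × PW = 0.32 × 8.7 = 2.8 mm.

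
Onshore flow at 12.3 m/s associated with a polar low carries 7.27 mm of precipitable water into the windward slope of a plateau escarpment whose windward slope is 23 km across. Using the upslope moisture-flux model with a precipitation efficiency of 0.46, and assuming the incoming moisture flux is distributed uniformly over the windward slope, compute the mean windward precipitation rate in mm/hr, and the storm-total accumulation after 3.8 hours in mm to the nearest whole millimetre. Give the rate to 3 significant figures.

R ≈ 6.44 mm/hr; total ≈ 24 mm

Incoming column moisture flux per unit ridge length: F = V × PW = 12.3 × 7.27 = 89.421 mm·m/s.
Spread over the 23 km slope with efficiency ε = 0.46: R = ε·F/W = 0.46 × 89.421 / 23000 m = 1.788e-03 mm/s.
R = 1.788e-03 × 3600 = 6.44 mm/hr.
Over 3.8 h: total = 6.44 × 3.8 = 24.472 ≈ 24 mm.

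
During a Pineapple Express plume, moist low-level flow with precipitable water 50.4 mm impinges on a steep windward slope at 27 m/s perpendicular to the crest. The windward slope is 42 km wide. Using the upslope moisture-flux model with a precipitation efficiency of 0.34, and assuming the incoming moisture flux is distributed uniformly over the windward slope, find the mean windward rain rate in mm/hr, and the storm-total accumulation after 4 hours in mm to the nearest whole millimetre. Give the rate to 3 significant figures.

R ≈ 39.7 mm/hr; total ≈ 159 mm

Incoming column moisture flux per unit ridge length: F = V × PW = 27 × 50.4 = 1360.8 mm·m/s.
Spread over the 42 km slope with efficiency ε = 0.34: R = ε·F/W = 0.34 × 1360.8 / 42000 m = 1.102e-02 mm/s.
R = 1.102e-02 × 3600 = 39.7 mm/hr.
Over 4 h: total = 39.7 × 4 = 158.8 ≈ 159 mm.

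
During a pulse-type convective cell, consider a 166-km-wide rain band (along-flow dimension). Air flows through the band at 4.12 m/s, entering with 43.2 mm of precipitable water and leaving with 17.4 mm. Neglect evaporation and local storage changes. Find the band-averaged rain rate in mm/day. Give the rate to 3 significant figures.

R ≈ 55.3 mm/day

Column moisture flux per unit crosswind length is F = V × PW.
Inflow: F_in = 4.12 × 43.2 = 177.984 mm·m/s
Outflow: F_out = 4.12 × 17.4 = 71.688 mm·m/s
Steady-state rate R = (F_in − F_out)/L = (177.984 − 71.688) / 166000 m = 6.403e-04 mm/s.
R = 6.403e-04 × 3600 × 24 = 55.3 mm/day.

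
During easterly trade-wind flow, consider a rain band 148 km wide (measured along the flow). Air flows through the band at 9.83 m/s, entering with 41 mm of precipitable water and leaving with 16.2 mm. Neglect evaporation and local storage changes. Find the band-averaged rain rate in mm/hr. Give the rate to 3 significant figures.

Column moisture flux per unit crosswind length is F = V × PW.
Inflow: F_in = 9.83 × 41 = 403.03 mm·m/s
Outflow: F_out = 9.83 × 16.2 = 159.246 mm·m/s
Steady-state rate R = (F_in − F_out)/L = (403.03 − 159.246) / 148000 m = 1.647e-03 mm/s.
R = 1.647e-03 × 3600 = 5.93 mm/hr.

R ≈ 5.93 mm/hr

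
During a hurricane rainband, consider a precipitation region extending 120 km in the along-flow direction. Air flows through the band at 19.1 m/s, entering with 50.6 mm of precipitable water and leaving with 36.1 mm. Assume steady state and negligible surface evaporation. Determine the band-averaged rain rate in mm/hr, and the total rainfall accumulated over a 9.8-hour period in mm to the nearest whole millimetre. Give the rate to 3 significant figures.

R ≈ 8.31 mm/hr; total ≈ 81 mm

Column moisture flux per unit crosswind length is F = V × PW.
Inflow: F_in = 19.1 × 50.6 = 966.46 mm·m/s
Outflow: F_out = 19.1 × 36.1 = 689.51 mm·m/s
Steady-state rate R = (F_in − F_out)/L = (966.46 − 689.51) / 120000 m = 2.308e-03 mm/s.
R = 2.308e-03 × 3600 = 8.31 mm/hr.
Over 9.8 h: total = 8.31 × 9.8 = 81.438 ≈ 81 mm.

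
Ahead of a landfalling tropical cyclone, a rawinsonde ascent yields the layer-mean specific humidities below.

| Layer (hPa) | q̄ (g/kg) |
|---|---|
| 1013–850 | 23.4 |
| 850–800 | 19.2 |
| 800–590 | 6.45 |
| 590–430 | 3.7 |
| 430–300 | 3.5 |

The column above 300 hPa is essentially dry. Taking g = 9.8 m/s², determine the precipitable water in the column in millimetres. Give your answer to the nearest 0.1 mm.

PW ≈ 73.2 mm

Precipitable water is the column-integrated vapour mass per unit area: PW = (1/g) Σ q̄ Δp, with q in kg/kg and Δp in Pa (1 kg/m² of water = 1 mm).
Layer 1013–850 hPa: Δp = 163 hPa = 16300 Pa, q̄ = 0.0234 kg/kg → 0.0234 × 16300 / 9.8 = 38.92 mm
Layer 850–800 hPa: Δp = 50 hPa = 5000 Pa, q̄ = 0.0192 kg/kg → 0.0192 × 5000 / 9.8 = 9.80 mm
Layer 800–590 hPa: Δp = 210 hPa = 21000 Pa, q̄ = 0.00645 kg/kg → 0.00645 × 21000 / 9.8 = 13.82 mm
Layer 590–430 hPa: Δp = 160 hPa = 16000 Pa, q̄ = 0.0037 kg/kg → 0.0037 × 16000 / 9.8 = 6.04 mm
Layer 430–300 hPa: Δp = 130 hPa = 13000 Pa, q̄ = 0.0035 kg/kg → 0.0035 × 13000 / 9.8 = 4.64 mm
PW = 38.92 + 9.80 + 13.82 + 6.04 + 4.64 = 73.22 ≈ 73.2 mm.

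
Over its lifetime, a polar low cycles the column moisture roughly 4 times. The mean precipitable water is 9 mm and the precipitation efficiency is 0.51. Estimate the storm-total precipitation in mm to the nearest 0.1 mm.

precipitation ≈ 18.4 mm

Each cycle deposits ε × PW = 0.51 × 9 = 4.59 mm.
Over 4 cycles: 4 × 4.59 = 18.4 mm.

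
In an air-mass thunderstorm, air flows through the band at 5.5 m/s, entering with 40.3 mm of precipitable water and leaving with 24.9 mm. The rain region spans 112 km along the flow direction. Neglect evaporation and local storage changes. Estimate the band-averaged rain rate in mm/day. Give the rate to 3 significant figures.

Column moisture flux per unit crosswind length is F = V × PW.
Inflow: F_in = 5.5 × 40.3 = 221.65 mm·m/s
Outflow: F_out = 5.5 × 24.9 = 136.95 mm·m/s
Steady-state rate R = (F_in − F_out)/L = (221.65 − 136.95) / 112000 m = 7.562e-04 mm/s.
R = 7.562e-04 × 3600 × 24 = 65.3 mm/day.

R ≈ 65.3 mm/day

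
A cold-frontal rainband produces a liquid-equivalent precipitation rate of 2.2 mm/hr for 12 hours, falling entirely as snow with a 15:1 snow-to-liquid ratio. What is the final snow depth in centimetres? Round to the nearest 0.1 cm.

snow depth ≈ 39.6 cm

Liquid-equivalent depth = 2.2 × 12 = 26.4 mm.
Snow depth = 26.4 mm × 15 = 396 mm = 39.6 cm.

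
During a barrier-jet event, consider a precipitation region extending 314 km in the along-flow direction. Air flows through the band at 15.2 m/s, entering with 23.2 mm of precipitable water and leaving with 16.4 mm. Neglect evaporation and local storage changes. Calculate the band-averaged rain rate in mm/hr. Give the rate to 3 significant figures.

R ≈ 1.19 mm/hr

Column moisture flux per unit crosswind length is F = V × PW.
Inflow: F_in = 15.2 × 23.2 = 352.64 mm·m/s
Outflow: F_out = 15.2 × 16.4 = 249.28 mm·m/s
Steady-state rate R = (F_in − F_out)/L = (352.64 − 249.28) / 314000 m = 3.292e-04 mm/s.
R = 3.292e-04 × 3600 = 1.19 mm/hr.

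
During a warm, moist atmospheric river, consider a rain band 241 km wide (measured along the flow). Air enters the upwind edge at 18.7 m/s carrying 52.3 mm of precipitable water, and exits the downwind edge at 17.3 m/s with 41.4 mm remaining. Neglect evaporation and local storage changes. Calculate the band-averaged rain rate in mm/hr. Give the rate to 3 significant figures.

R ≈ 3.91 mm/hr

Column moisture flux per unit crosswind length is F = V × PW.
Inflow: F_in = 18.7 × 52.3 = 978.01 mm·m/s
Outflow: F_out = 17.3 × 41.4 = 716.22 mm·m/s
Steady-state rate R = (F_in − F_out)/L = (978.01 − 716.22) / 241000 m = 1.086e-03 mm/s.
R = 1.086e-03 × 3600 = 3.91 mm/hr.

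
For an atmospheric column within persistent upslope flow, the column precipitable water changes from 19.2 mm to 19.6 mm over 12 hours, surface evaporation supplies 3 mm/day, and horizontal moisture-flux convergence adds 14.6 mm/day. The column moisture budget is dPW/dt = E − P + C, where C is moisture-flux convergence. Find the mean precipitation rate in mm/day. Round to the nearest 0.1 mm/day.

P ≈ 16.8 mm/day

dPW/dt = (19.6 − 19.2) mm / (12/24 day) = +0.800 mm/day.
P = E + C − dPW/dt = 3 + (14.6) − (+0.800) = 16.8 mm/day.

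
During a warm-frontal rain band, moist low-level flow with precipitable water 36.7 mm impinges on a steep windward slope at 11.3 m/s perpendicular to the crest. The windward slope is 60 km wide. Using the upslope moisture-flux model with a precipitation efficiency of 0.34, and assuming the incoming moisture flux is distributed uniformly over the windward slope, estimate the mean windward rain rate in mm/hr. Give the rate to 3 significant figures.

Incoming column moisture flux per unit ridge length: F = V × PW = 11.3 × 36.7 = 414.71 mm·m/s.
Spread over the 60 km slope with efficiency ε = 0.34: R = ε·F/W = 0.34 × 414.71 / 60000 m = 2.350e-03 mm/s.
R = 2.350e-03 × 3600 = 8.46 mm/hr.

R ≈ 8.46 mm/hr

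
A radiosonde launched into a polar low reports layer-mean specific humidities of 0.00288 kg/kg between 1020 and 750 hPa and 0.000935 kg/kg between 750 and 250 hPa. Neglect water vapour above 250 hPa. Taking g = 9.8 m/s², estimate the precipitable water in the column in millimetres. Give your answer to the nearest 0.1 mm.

Precipitable water is the column-integrated vapour mass per unit area: PW = (1/g) Σ q̄ Δp, with q in kg/kg and Δp in Pa (1 kg/m² of water = 1 mm).
Layer 1020–750 hPa: Δp = 270 hPa = 27000 Pa, q̄ = 0.00288 kg/kg → 0.00288 × 27000 / 9.8 = 7.93 mm
Layer 750–250 hPa: Δp = 500 hPa = 50000 Pa, q̄ = 0.000935 kg/kg → 0.000935 × 50000 / 9.8 = 4.77 mm
PW = 7.93 + 4.77 = 12.70 ≈ 12.7 mm.

PW ≈ 12.7 mm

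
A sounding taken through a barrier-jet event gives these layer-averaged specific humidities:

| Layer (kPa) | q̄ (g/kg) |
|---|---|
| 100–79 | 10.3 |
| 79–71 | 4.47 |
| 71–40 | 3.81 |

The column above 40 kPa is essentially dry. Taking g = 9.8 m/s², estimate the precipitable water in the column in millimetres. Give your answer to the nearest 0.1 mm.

Precipitable water is the column-integrated vapour mass per unit area: PW = (1/g) Σ q̄ Δp, with q in kg/kg and Δp in Pa (1 kg/m² of water = 1 mm).
Layer 100–79 kPa: Δp = 210 hPa = 21000 Pa, q̄ = 0.0103 kg/kg → 0.0103 × 21000 / 9.8 = 22.07 mm
Layer 79–71 kPa: Δp = 80 hPa = 8000 Pa, q̄ = 0.00447 kg/kg → 0.00447 × 8000 / 9.8 = 3.65 mm
Layer 71–40 kPa: Δp = 310 hPa = 31000 Pa, q̄ = 0.00381 kg/kg → 0.00381 × 31000 / 9.8 = 12.05 mm
PW = 22.07 + 3.65 + 12.05 = 37.77 ≈ 37.8 mm.

PW ≈ 37.8 mm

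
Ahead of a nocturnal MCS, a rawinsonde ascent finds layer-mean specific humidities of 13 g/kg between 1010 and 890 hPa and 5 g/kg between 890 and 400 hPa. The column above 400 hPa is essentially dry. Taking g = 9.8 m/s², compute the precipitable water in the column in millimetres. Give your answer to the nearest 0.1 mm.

PW ≈ 40.9 mm

Precipitable water is the column-integrated vapour mass per unit area: PW = (1/g) Σ q̄ Δp, with q in kg/kg and Δp in Pa (1 kg/m² of water = 1 mm).
Layer 1010–890 hPa: Δp = 120 hPa = 12000 Pa, q̄ = 0.013 kg/kg → 0.013 × 12000 / 9.8 = 15.92 mm
Layer 890–400 hPa: Δp = 490 hPa = 49000 Pa, q̄ = 0.005 kg/kg → 0.005 × 49000 / 9.8 = 25.00 mm
PW = 15.92 + 25.00 = 40.92 ≈ 40.9 mm.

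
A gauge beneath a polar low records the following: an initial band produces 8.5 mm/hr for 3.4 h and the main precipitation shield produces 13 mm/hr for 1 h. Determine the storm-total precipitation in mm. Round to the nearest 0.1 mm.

Total = Σ Rᵢ Δtᵢ = 8.5 × 3.4 + 13 × 1
      = 28.9 + 13 = 41.9 mm.

total ≈ 41.9 mm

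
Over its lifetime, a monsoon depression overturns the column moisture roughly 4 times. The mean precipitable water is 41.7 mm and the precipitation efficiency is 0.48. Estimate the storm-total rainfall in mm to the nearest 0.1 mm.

Each cycle deposits ε × PW = 0.48 × 41.7 = 20.016 mm.
Over 4 cycles: 4 × 20.016 = 80.1 mm.

rainfall ≈ 80.1 mm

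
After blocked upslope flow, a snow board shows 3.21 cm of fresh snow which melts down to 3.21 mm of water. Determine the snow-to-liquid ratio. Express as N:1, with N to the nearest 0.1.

ratio ≈ 10.0

Ratio = snow depth / SWE = 32.1 mm / 3.21 mm = 10.0, i.e. 10.0:1.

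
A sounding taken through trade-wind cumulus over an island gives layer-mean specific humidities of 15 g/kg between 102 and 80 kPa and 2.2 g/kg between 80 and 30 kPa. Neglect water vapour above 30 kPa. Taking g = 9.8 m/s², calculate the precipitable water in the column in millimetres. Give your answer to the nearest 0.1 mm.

PW ≈ 44.9 mm

Precipitable water is the column-integrated vapour mass per unit area: PW = (1/g) Σ q̄ Δp, with q in kg/kg and Δp in Pa (1 kg/m² of water = 1 mm).
Layer 102–80 kPa: Δp = 220 hPa = 22000 Pa, q̄ = 0.015 kg/kg → 0.015 × 22000 / 9.8 = 33.67 mm
Layer 80–30 kPa: Δp = 500 hPa = 50000 Pa, q̄ = 0.0022 kg/kg → 0.0022 × 50000 / 9.8 = 11.22 mm
PW = 33.67 + 11.22 = 44.89 ≈ 44.9 mm.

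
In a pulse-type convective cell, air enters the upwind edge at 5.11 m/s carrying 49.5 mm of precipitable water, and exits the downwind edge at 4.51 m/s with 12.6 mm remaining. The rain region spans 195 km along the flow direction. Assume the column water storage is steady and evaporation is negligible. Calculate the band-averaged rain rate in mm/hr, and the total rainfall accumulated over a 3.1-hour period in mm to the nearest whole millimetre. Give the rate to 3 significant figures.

R ≈ 3.62 mm/hr; total ≈ 11 mm

Column moisture flux per unit crosswind length is F = V × PW.
Inflow: F_in = 5.11 × 49.5 = 252.945 mm·m/s
Outflow: F_out = 4.51 × 12.6 = 56.826 mm·m/s
Steady-state rate R = (F_in − F_out)/L = (252.945 − 56.826) / 195000 m = 1.006e-03 mm/s.
R = 1.006e-03 × 3600 = 3.62 mm/hr.
Over 3.1 h: total = 3.62 × 3.1 = 11.222 ≈ 11 mm.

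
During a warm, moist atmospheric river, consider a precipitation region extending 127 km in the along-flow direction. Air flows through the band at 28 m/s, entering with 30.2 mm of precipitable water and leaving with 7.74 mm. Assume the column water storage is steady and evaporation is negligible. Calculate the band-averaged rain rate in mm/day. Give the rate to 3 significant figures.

R ≈ 428 mm/day

Column moisture flux per unit crosswind length is F = V × PW.
Inflow: F_in = 28 × 30.2 = 845.6 mm·m/s
Outflow: F_out = 28 × 7.74 = 216.72 mm·m/s
Steady-state rate R = (F_in − F_out)/L = (845.6 − 216.72) / 127000 m = 4.952e-03 mm/s.
R = 4.952e-03 × 3600 × 24 = 428 mm/day.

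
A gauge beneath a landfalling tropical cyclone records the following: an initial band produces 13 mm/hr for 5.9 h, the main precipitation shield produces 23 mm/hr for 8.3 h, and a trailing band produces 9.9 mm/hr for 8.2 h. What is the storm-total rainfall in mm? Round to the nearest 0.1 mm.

Total = Σ Rᵢ Δtᵢ = 13 × 5.9 + 23 × 8.3 + 9.9 × 8.2
      = 76.7 + 190.9 + 81.18 = 348.8 mm.

total ≈ 348.8 mm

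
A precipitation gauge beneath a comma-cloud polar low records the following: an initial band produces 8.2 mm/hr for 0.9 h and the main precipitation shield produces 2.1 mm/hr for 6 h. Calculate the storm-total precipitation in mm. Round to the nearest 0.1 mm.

Total = Σ Rᵢ Δtᵢ = 8.2 × 0.9 + 2.1 × 6
      = 7.38 + 12.6 = 20.0 mm.

total ≈ 20.0 mm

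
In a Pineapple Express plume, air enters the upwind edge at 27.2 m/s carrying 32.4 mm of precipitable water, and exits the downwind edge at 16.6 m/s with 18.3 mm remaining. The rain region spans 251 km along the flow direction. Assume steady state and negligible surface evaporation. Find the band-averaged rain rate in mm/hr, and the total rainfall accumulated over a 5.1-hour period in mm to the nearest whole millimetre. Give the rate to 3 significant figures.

R ≈ 8.28 mm/hr; total ≈ 42 mm

Column moisture flux per unit crosswind length is F = V × PW.
Inflow: F_in = 27.2 × 32.4 = 881.28 mm·m/s
Outflow: F_out = 16.6 × 18.3 = 303.78 mm·m/s
Steady-state rate R = (F_in − F_out)/L = (881.28 − 303.78) / 251000 m = 2.301e-03 mm/s.
R = 2.301e-03 × 3600 = 8.28 mm/hr.
Over 5.1 h: total = 8.28 × 5.1 = 42.228 ≈ 42 mm.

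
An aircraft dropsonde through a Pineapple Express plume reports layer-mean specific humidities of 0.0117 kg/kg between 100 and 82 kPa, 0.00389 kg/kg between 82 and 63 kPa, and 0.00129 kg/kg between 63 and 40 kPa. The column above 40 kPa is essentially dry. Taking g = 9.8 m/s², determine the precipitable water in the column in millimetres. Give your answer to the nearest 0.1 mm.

Precipitable water is the column-integrated vapour mass per unit area: PW = (1/g) Σ q̄ Δp, with q in kg/kg and Δp in Pa (1 kg/m² of water = 1 mm).
Layer 100–82 kPa: Δp = 180 hPa = 18000 Pa, q̄ = 0.0117 kg/kg → 0.0117 × 18000 / 9.8 = 21.49 mm
Layer 82–63 kPa: Δp = 190 hPa = 19000 Pa, q̄ = 0.00389 kg/kg → 0.00389 × 19000 / 9.8 = 7.54 mm
Layer 63–40 kPa: Δp = 230 hPa = 23000 Pa, q̄ = 0.00129 kg/kg → 0.00129 × 23000 / 9.8 = 3.03 mm
PW = 21.49 + 7.54 + 3.03 = 32.06 ≈ 32.1 mm.

PW ≈ 32.1 mm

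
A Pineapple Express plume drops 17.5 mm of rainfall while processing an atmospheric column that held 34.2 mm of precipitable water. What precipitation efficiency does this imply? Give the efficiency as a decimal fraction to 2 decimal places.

ε = rainfall / PW = 17.5 / 34.2 = 0.51.

ε ≈ 0.51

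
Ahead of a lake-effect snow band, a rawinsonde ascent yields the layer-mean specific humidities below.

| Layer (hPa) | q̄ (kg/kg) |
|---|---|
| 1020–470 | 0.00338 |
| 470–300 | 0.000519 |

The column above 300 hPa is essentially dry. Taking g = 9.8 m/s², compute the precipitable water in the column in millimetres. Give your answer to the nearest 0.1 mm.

PW ≈ 19.9 mm

Precipitable water is the column-integrated vapour mass per unit area: PW = (1/g) Σ q̄ Δp, with q in kg/kg and Δp in Pa (1 kg/m² of water = 1 mm).
Layer 1020–470 hPa: Δp = 550 hPa = 55000 Pa, q̄ = 0.00338 kg/kg → 0.00338 × 55000 / 9.8 = 18.97 mm
Layer 470–300 hPa: Δp = 170 hPa = 17000 Pa, q̄ = 0.000519 kg/kg → 0.000519 × 17000 / 9.8 = 0.90 mm
PW = 18.97 + 0.90 = 19.87 ≈ 19.9 mm.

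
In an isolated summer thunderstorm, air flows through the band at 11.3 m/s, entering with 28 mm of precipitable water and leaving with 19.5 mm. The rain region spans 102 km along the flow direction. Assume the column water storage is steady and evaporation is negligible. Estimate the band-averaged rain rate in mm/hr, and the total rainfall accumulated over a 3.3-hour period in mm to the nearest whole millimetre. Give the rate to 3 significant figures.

R ≈ 3.39 mm/hr; total ≈ 11 mm

Column moisture flux per unit crosswind length is F = V × PW.
Inflow: F_in = 11.3 × 28 = 316.4 mm·m/s
Outflow: F_out = 11.3 × 19.5 = 220.35 mm·m/s
Steady-state rate R = (F_in − F_out)/L = (316.4 − 220.35) / 102000 m = 9.417e-04 mm/s.
R = 9.417e-04 × 3600 = 3.39 mm/hr.
Over 3.3 h: total = 3.39 × 3.3 = 11.187 ≈ 11 mm.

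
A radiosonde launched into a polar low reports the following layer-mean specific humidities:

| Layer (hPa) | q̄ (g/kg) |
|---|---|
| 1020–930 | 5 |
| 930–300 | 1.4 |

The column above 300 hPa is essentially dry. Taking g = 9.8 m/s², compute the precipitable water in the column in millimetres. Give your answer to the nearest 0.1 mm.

PW ≈ 13.6 mm

Precipitable water is the column-integrated vapour mass per unit area: PW = (1/g) Σ q̄ Δp, with q in kg/kg and Δp in Pa (1 kg/m² of water = 1 mm).
Layer 1020–930 hPa: Δp = 90 hPa = 9000 Pa, q̄ = 0.005 kg/kg → 0.005 × 9000 / 9.8 = 4.59 mm
Layer 930–300 hPa: Δp = 630 hPa = 63000 Pa, q̄ = 0.0014 kg/kg → 0.0014 × 63000 / 9.8 = 9.00 mm
PW = 4.59 + 9.00 = 13.59 ≈ 13.6 mm.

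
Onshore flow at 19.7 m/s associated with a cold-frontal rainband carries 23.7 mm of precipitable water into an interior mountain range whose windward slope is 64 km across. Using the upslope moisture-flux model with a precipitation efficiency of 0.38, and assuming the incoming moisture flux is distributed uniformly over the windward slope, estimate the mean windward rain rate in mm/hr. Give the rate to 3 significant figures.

Incoming column moisture flux per unit ridge length: F = V × PW = 19.7 × 23.7 = 466.89 mm·m/s.
Spread over the 64 km slope with efficiency ε = 0.38: R = ε·F/W = 0.38 × 466.89 / 64000 m = 2.772e-03 mm/s.
R = 2.772e-03 × 3600 = 9.98 mm/hr.

R ≈ 9.98 mm/hr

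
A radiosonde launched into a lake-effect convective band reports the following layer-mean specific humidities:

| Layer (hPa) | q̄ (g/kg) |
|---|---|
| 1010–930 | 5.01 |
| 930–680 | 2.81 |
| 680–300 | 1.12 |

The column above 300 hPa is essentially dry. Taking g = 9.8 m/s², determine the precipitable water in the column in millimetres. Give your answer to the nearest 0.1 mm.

PW ≈ 15.6 mm

Precipitable water is the column-integrated vapour mass per unit area: PW = (1/g) Σ q̄ Δp, with q in kg/kg and Δp in Pa (1 kg/m² of water = 1 mm).
Layer 1010–930 hPa: Δp = 80 hPa = 8000 Pa, q̄ = 0.00501 kg/kg → 0.00501 × 8000 / 9.8 = 4.09 mm
Layer 930–680 hPa: Δp = 250 hPa = 25000 Pa, q̄ = 0.00281 kg/kg → 0.00281 × 25000 / 9.8 = 7.17 mm
Layer 680–300 hPa: Δp = 380 hPa = 38000 Pa, q̄ = 0.00112 kg/kg → 0.00112 × 38000 / 9.8 = 4.34 mm
PW = 4.09 + 7.17 + 4.34 = 15.60 ≈ 15.6 mm.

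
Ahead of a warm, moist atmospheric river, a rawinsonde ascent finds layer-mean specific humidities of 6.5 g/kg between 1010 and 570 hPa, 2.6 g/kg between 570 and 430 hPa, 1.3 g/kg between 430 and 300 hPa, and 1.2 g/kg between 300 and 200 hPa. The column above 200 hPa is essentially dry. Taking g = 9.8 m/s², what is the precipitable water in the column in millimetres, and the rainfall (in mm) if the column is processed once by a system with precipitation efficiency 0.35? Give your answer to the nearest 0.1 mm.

PW ≈ 35.8 mm; rainfall ≈ 12.5 mm

Precipitable water is the column-integrated vapour mass per unit area: PW = (1/g) Σ q̄ Δp, with q in kg/kg and Δp in Pa (1 kg/m² of water = 1 mm).
Layer 1010–570 hPa: Δp = 440 hPa = 44000 Pa, q̄ = 0.0065 kg/kg → 0.0065 × 44000 / 9.8 = 29.18 mm
Layer 570–430 hPa: Δp = 140 hPa = 14000 Pa, q̄ = 0.0026 kg/kg → 0.0026 × 14000 / 9.8 = 3.71 mm
Layer 430–300 hPa: Δp = 130 hPa = 13000 Pa, q̄ = 0.0013 kg/kg → 0.0013 × 13000 / 9.8 = 1.72 mm
Layer 300–200 hPa: Δp = 100 hPa = 10000 Pa, q̄ = 0.0012 kg/kg → 0.0012 × 10000 / 9.8 = 1.22 mm
PW = 29.18 + 3.71 + 1.72 + 1.22 = 35.83 ≈ 35.8 mm.
Rainfall = ε × PW = 0.35 × 35.8 = 12.5 mm.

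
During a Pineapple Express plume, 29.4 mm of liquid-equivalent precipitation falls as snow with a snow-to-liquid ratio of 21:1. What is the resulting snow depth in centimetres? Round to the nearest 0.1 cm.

snow depth ≈ 61.7 cm

Snow depth = liquid × ratio = 29.4 mm × 21 = 617.4 mm = 61.7 cm.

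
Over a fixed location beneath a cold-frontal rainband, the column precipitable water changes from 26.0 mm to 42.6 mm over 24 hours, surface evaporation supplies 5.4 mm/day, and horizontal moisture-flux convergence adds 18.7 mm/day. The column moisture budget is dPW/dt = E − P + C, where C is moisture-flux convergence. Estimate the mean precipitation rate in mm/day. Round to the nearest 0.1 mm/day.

dPW/dt = (42.6 − 26.0) mm / (24/24 day) = +16.600 mm/day.
P = E + C − dPW/dt = 5.4 + (18.7) − (+16.600) = 7.5 mm/day.

P ≈ 7.5 mm/day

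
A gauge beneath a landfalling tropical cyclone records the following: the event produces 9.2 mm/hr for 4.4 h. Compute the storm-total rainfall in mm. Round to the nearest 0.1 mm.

Total = Σ Rᵢ Δtᵢ = 9.2 × 4.4
      = 40.48 = 40.5 mm.

total ≈ 40.5 mm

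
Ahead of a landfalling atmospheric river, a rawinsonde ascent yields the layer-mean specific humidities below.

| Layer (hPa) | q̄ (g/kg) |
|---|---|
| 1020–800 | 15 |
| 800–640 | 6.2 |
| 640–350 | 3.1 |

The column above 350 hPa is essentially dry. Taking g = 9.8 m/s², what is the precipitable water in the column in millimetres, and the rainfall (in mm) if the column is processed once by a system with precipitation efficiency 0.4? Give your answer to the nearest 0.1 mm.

Precipitable water is the column-integrated vapour mass per unit area: PW = (1/g) Σ q̄ Δp, with q in kg/kg and Δp in Pa (1 kg/m² of water = 1 mm).
Layer 1020–800 hPa: Δp = 220 hPa = 22000 Pa, q̄ = 0.015 kg/kg → 0.015 × 22000 / 9.8 = 33.67 mm
Layer 800–640 hPa: Δp = 160 hPa = 16000 Pa, q̄ = 0.0062 kg/kg → 0.0062 × 16000 / 9.8 = 10.12 mm
Layer 640–350 hPa: Δp = 290 hPa = 29000 Pa, q̄ = 0.0031 kg/kg → 0.0031 × 29000 / 9.8 = 9.17 mm
PW = 33.67 + 10.12 + 9.17 = 52.96 ≈ 53.0 mm.
Rainfall = ε × PW = 0.4 × 53.0 = 21.2 mm.

PW ≈ 53.0 mm; rainfall ≈ 21.2 mm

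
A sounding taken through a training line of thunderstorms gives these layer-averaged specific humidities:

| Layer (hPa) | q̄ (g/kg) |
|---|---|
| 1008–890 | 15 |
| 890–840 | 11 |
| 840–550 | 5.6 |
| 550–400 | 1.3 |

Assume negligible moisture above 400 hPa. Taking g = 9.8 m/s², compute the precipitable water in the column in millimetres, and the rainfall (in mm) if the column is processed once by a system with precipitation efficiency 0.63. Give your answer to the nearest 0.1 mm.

Precipitable water is the column-integrated vapour mass per unit area: PW = (1/g) Σ q̄ Δp, with q in kg/kg and Δp in Pa (1 kg/m² of water = 1 mm).
Layer 1008–890 hPa: Δp = 118 hPa = 11800 Pa, q̄ = 0.015 kg/kg → 0.015 × 11800 / 9.8 = 18.06 mm
Layer 890–840 hPa: Δp = 50 hPa = 5000 Pa, q̄ = 0.011 kg/kg → 0.011 × 5000 / 9.8 = 5.61 mm
Layer 840–550 hPa: Δp = 290 hPa = 29000 Pa, q̄ = 0.0056 kg/kg → 0.0056 × 29000 / 9.8 = 16.57 mm
Layer 550–400 hPa: Δp = 150 hPa = 15000 Pa, q̄ = 0.0013 kg/kg → 0.0013 × 15000 / 9.8 = 1.99 mm
PW = 18.06 + 5.61 + 16.57 + 1.99 = 42.23 ≈ 42.2 mm.
Rainfall = ε × PW = 0.63 × 42.2 = 26.6 mm.

PW ≈ 42.2 mm; rainfall ≈ 26.6 mm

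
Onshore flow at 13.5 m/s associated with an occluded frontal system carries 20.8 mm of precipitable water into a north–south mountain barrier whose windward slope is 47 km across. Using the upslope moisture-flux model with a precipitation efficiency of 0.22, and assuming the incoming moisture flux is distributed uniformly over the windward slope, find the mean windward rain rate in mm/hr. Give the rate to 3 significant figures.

Incoming column moisture flux per unit ridge length: F = V × PW = 13.5 × 20.8 = 280.8 mm·m/s.
Spread over the 47 km slope with efficiency ε = 0.22: R = ε·F/W = 0.22 × 280.8 / 47000 m = 1.314e-03 mm/s.
R = 1.314e-03 × 3600 = 4.73 mm/hr.

R ≈ 4.73 mm/hr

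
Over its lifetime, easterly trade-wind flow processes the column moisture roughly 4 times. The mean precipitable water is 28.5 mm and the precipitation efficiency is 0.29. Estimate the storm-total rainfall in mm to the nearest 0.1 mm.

Each cycle deposits ε × PW = 0.29 × 28.5 = 8.265 mm.
Over 4 cycles: 4 × 8.265 = 33.1 mm.

rainfall ≈ 33.1 mm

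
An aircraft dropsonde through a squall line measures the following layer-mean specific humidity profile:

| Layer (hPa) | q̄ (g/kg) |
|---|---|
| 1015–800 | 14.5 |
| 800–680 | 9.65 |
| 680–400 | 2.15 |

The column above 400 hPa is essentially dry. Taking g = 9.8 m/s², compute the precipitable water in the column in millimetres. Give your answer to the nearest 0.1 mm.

PW ≈ 49.8 mm

Precipitable water is the column-integrated vapour mass per unit area: PW = (1/g) Σ q̄ Δp, with q in kg/kg and Δp in Pa (1 kg/m² of water = 1 mm).
Layer 1015–800 hPa: Δp = 215 hPa = 21500 Pa, q̄ = 0.0145 kg/kg → 0.0145 × 21500 / 9.8 = 31.81 mm
Layer 800–680 hPa: Δp = 120 hPa = 12000 Pa, q̄ = 0.00965 kg/kg → 0.00965 × 12000 / 9.8 = 11.82 mm
Layer 680–400 hPa: Δp = 280 hPa = 28000 Pa, q̄ = 0.00215 kg/kg → 0.00215 × 28000 / 9.8 = 6.14 mm
PW = 31.81 + 11.82 + 6.14 = 49.77 ≈ 49.8 mm.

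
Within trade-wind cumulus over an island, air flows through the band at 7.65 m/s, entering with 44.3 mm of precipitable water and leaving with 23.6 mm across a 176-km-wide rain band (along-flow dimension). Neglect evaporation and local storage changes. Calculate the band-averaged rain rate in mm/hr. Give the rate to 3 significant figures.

R ≈ 3.24 mm/hr

Column moisture flux per unit crosswind length is F = V × PW.
Inflow: F_in = 7.65 × 44.3 = 338.895 mm·m/s
Outflow: F_out = 7.65 × 23.6 = 180.54 mm·m/s
Steady-state rate R = (F_in − F_out)/L = (338.895 − 180.54) / 176000 m = 8.997e-04 mm/s.
R = 8.997e-04 × 3600 = 3.24 mm/hr.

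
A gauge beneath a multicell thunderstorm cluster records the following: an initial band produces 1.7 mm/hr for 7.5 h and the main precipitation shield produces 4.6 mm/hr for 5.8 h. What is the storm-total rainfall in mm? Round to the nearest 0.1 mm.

Total = Σ Rᵢ Δtᵢ = 1.7 × 7.5 + 4.6 × 5.8
      = 12.75 + 26.68 = 39.4 mm.

total ≈ 39.4 mm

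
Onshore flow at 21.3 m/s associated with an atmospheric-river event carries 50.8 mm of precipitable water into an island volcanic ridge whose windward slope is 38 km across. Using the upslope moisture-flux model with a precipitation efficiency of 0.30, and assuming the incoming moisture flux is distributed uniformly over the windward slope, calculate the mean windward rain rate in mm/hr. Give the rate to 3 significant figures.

R ≈ 30.8 mm/hr

Incoming column moisture flux per unit ridge length: F = V × PW = 21.3 × 50.8 = 1082.04 mm·m/s.
Spread over the 38 km slope with efficiency ε = 0.30: R = ε·F/W = 0.30 × 1082.04 / 38000 m = 8.542e-03 mm/s.
R = 8.542e-03 × 3600 = 30.8 mm/hr.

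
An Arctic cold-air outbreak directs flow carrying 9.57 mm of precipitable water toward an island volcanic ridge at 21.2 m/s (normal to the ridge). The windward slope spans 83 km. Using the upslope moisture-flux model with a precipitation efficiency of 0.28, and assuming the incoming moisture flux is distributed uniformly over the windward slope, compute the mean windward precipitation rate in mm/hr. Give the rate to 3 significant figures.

R ≈ 2.46 mm/hr

Incoming column moisture flux per unit ridge length: F = V × PW = 21.2 × 9.57 = 202.884 mm·m/s.
Spread over the 83 km slope with efficiency ε = 0.28: R = ε·F/W = 0.28 × 202.884 / 83000 m = 6.844e-04 mm/s.
R = 6.844e-04 × 3600 = 2.46 mm/hr.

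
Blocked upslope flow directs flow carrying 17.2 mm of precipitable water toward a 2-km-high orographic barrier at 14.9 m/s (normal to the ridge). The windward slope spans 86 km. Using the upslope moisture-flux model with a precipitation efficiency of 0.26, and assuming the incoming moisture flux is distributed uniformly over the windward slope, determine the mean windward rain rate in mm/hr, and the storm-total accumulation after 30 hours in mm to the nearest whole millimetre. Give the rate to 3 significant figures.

Incoming column moisture flux per unit ridge length: F = V × PW = 14.9 × 17.2 = 256.28 mm·m/s.
Spread over the 86 km slope with efficiency ε = 0.26: R = ε·F/W = 0.26 × 256.28 / 86000 m = 7.748e-04 mm/s.
R = 7.748e-04 × 3600 = 2.79 mm/hr.
Over 30 h: total = 2.79 × 30 = 83.7 ≈ 84 mm.

R ≈ 2.79 mm/hr; total ≈ 84 mm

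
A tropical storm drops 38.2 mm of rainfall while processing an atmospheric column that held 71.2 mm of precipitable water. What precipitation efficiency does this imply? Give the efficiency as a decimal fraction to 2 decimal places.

ε = rainfall / PW = 38.2 / 71.2 = 0.54.

ε ≈ 0.54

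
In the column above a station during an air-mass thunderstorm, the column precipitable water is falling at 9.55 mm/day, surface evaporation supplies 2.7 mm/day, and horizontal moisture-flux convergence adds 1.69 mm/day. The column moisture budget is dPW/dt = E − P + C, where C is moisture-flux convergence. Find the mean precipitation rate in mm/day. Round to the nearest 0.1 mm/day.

dPW/dt = -9.55 mm/day.
P = E + C − dPW/dt = 2.7 + (1.69) − (-9.55) = 13.9 mm/day.

P ≈ 13.9 mm/day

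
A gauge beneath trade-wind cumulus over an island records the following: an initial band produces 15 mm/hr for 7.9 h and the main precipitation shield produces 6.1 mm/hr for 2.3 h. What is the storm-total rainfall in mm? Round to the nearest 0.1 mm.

Total = Σ Rᵢ Δtᵢ = 15 × 7.9 + 6.1 × 2.3
      = 118.5 + 14.03 = 132.5 mm.

total ≈ 132.5 mm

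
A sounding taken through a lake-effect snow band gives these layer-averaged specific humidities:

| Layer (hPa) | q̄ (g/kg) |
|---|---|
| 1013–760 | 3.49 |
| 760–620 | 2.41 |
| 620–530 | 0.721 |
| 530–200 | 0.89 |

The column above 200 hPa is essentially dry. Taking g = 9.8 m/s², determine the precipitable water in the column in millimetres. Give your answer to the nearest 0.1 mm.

Precipitable water is the column-integrated vapour mass per unit area: PW = (1/g) Σ q̄ Δp, with q in kg/kg and Δp in Pa (1 kg/m² of water = 1 mm).
Layer 1013–760 hPa: Δp = 253 hPa = 25300 Pa, q̄ = 0.00349 kg/kg → 0.00349 × 25300 / 9.8 = 9.01 mm
Layer 760–620 hPa: Δp = 140 hPa = 14000 Pa, q̄ = 0.00241 kg/kg → 0.00241 × 14000 / 9.8 = 3.44 mm
Layer 620–530 hPa: Δp = 90 hPa = 9000 Pa, q̄ = 0.000721 kg/kg → 0.000721 × 9000 / 9.8 = 0.66 mm
Layer 530–200 hPa: Δp = 330 hPa = 33000 Pa, q̄ = 0.00089 kg/kg → 0.00089 × 33000 / 9.8 = 3.00 mm
PW = 9.01 + 3.44 + 0.66 + 3.00 = 16.11 ≈ 16.1 mm.

PW ≈ 16.1 mm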